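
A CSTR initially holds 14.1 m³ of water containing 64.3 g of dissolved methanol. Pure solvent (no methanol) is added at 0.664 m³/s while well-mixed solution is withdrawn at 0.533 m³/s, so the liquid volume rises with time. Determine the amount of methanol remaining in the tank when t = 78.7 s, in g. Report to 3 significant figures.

Total volume: dV/dt = Q_in − Q_out = 0.13100 m³/s, so V(t) = 14.1 + 0.13100 t and V(78.7) = 24.410 m³.
Solute balance: dm/dt = 0 − Q_out C = −Q_out m/V(t).
Separate: dm/m = −Q_out dt/V(t) ⇒ ln(m/m₀) = −(Q_out/(Q_in−Q_out)) ln(V/V₀).
m = m₀ (V₀/V)^(Q_out/(Q_in−Q_out)) = 64.3 × (14.1/24.410)^(4.0687) = 6.8939 g.

6.89 g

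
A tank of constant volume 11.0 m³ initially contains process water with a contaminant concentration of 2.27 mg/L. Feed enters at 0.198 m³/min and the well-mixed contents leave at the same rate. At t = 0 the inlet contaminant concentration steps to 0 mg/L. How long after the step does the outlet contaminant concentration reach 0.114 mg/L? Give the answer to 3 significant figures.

166 min

Species balance: V dC/dt = Q(C_in − C) ⇒ τ = V/Q = 55.556 min.
C(t) = C_in + (C₀ − C_in) e^(−t/τ). Set C = 0.114 and solve for t:
e^(−t/τ) = (C − C_in)/(C₀ − C_in) = (0.114 − 0)/(2.27 − 0) = 0.050220
t = −τ ln(…) = 55.556 × 2.9913 = 166.19 min.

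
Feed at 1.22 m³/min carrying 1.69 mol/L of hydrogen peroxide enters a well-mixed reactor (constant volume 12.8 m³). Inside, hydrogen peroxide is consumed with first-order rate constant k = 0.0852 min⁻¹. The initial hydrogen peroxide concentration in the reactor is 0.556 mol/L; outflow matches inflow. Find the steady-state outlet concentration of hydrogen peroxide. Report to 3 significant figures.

Species balance: V dC/dt = Q C_in − Q C − k V C.
Steady state (dC/dt = 0): C_ss = Q C_in/(Q + kV) = C_in/(1 + kV/Q).
C_ss = 1.22·1.69/(1.22 + 0.0852·12.8) = 2.0618/2.3106 = 0.89234 mol/L.

0.892 mol/L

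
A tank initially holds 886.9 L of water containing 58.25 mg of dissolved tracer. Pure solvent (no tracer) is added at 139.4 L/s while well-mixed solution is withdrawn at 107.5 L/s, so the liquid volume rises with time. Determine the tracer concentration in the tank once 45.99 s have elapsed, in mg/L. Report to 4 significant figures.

Let m(t) be the amount of tracer. Volume: V(t) = V₀ + (Q_in − Q_out) t = 886.9 + 31.9000 t; V(45.99) = 2353.98 L.
Solute balance: dm/dt = 0 − Q_out C = −Q_out m/V(t).
Separate: dm/m = −Q_out dt/V(t) ⇒ ln(m/m₀) = −(Q_out/(Q_in−Q_out)) ln(V/V₀).
m = m₀ (V₀/V)^(Q_out/(Q_in−Q_out)) = 58.25 × (886.9/2353.98)^(3.36991) = 2.17119 mg.
C = m/V = 2.17119/2353.98 = 0.000922347 mg/L.

0.0009223 mg/L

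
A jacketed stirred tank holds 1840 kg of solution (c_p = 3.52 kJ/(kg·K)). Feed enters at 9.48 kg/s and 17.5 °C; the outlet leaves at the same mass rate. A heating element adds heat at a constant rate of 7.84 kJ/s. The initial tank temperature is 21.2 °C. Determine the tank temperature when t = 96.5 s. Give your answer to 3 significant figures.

M c_p dT/dt = ṁ c_p (T_in − T) + Q̇.
Rearrange: dT/dt = (T_ss − T)/τ with τ = M/ṁ = 194.09 s and T_ss = T_in + Q̇/(ṁ c_p) = 17.735 °C.
Integrating: T(t) = T_ss + (T₀ − T_ss) e^(−t/τ).
T(96.5) = 17.735 + (3.4651)·e^(−96.5/194.09) = 17.735 + (3.4651)·0.60824 = 19.843 °C.

19.8 °C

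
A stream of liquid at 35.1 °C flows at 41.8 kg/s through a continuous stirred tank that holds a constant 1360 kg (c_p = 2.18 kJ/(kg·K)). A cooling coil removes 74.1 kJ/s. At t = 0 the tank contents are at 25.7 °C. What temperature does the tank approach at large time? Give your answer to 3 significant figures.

Energy balance: M c_p dT/dt = ṁ c_p (T_in − T) − 74.1.
At steady state dT/dt = 0 ⇒ T_ss = T_in − Q̇/(ṁ c_p) = 35.1 − 74.1/(41.8·2.18) = 34.287 °C.

34.3 °C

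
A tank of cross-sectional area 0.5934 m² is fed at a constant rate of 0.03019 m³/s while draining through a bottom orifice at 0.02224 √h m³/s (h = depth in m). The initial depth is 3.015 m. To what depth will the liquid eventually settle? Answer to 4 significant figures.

1.843 m

A dh/dt = Q_in − 0.02224 √h. Steady state requires inflow = outflow:
Q_in = 0.02224 √h_ss ⇒ √h_ss = 0.03019/0.02224 = 1.35746.
h_ss = 1.35746² = 1.84271 m. (Since h₀ = 3.015 m > h_ss, the level will fall toward this value.)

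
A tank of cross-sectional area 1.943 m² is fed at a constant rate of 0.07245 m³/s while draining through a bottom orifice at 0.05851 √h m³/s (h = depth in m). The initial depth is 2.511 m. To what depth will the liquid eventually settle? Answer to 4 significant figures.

1.533 m

Level balance: A dh/dt = 0.07245 − 0.05851 √h. Setting dh/dt = 0:
Q_in = 0.05851 √h_ss ⇒ √h_ss = 0.07245/0.05851 = 1.23825.
h_ss = 1.23825² = 1.53326 m. (Since h₀ = 2.511 m > h_ss, the level will fall toward this value.)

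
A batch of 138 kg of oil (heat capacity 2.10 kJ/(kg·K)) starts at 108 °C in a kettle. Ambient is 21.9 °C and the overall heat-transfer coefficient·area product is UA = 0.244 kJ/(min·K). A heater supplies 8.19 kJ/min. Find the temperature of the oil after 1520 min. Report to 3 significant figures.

M c_p dT/dt = −UA(T − T_amb) + Q̇.
dT/dt = (T_ss − T)/τ with T_ss = T_amb + Q̇/UA = 21.9 + 8.19/0.244 = 55.466 °C, τ = M c_p/UA = 138·2.10/0.244 = 1187.7 min.
T approaches T_ss exponentially: T(t) = T_ss + (T₀ − T_ss) e^(−t/τ).
T(1520) = 55.466 + (52.534)·0.27810 = 70.075 °C.

70.1 °C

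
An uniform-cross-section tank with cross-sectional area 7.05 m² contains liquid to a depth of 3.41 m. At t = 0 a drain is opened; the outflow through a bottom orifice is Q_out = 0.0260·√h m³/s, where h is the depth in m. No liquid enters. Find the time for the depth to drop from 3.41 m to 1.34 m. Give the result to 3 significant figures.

374 s

A dh/dt = −Q_out = −0.0260 √h.
∫ h^(−1/2) dh = −(0.0260/A) ∫ dt, giving 2√h = 2√h₀ − (0.0260/A) t.
t = 2A(√h₀ − √h)/0.0260 = 2·7.05·(√3.41 − √1.34)/0.0260
  = 14.100 × (1.8466 − 1.1576) / 0.0260 = 373.67 s.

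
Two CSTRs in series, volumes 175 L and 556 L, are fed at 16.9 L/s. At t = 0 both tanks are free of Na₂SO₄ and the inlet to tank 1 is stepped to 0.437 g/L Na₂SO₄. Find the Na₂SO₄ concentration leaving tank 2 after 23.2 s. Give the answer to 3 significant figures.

0.143 g/L

Time constants: τᵢ = Vᵢ/Q for each well-mixed tank.
τ₁ = 175/16.9 = 10.355 s; τ₂ = 556/16.9 = 32.899 s.
Solving the cascade with C₁(0)=C₂(0)=0 gives C₂(t) = C_in[1 − (τ₁ e^(−t/τ₁) − τ₂ e^(−t/τ₂))/(τ₁ − τ₂)].
At t = 23.2: e^(−t/τ₁) = 0.10641, e^(−t/τ₂) = 0.49402.
C₂ = 0.437·[1 − (10.355·0.10641 − 32.899·0.49402)/(-22.544)] = 0.437·0.32794 = 0.14331 g/L.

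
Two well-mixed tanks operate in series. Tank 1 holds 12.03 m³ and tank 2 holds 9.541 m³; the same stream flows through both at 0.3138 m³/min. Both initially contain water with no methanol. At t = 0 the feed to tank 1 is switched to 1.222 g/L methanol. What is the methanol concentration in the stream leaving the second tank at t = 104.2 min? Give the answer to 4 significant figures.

0.9843 g/L

Time constants: τᵢ = Vᵢ/Q for each well-mixed tank.
τ₁ = 12.03/0.3138 = 38.3365 min; τ₂ = 9.541/0.3138 = 30.4047 min.
Tank 1: C₁ = C_in(1 − e^(−t/τ₁)). Tank 2 (τ₁ ≠ τ₂): C₂ = C_in[1 − (τ₁ e^(−t/τ₁) − τ₂ e^(−t/τ₂))/(τ₁ − τ₂)].
At t = 104.2: e^(−t/τ₁) = 0.0660043, e^(−t/τ₂) = 0.0324810.
C₂ = 1.222·[1 − (38.3365·0.0660043 − 30.4047·0.0324810)/(7.93180)] = 1.222·0.805492 = 0.984311 g/L.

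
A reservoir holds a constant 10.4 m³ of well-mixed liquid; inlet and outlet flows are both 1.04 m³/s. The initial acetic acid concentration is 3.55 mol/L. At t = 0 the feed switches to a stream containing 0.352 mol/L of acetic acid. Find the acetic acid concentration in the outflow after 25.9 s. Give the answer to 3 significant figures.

0.592 mol/L

Mass balance on the solute (V constant): V dC/dt = Q(C_in − C).
Rewrite as dC/dt + C/τ = C_in/τ, τ = V/Q = 10.000 s.
This is linear first-order; C(t) = C_in + (C₀ − C_in) e^(−t/τ).
C(25.9) = 0.352 + (3.55 − 0.352)·e^(−25.9/10.000) = 0.352 + (3.1980)·0.075020 = 0.59191 mol/L.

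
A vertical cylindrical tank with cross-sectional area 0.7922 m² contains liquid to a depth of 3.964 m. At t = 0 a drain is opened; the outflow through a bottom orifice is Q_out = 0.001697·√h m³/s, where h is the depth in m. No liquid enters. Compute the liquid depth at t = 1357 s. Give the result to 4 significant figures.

With no inflow, A dh/dt = −0.001697 √h.
This is separable: 2 d(√h)/dt = −0.001697/A, so √h = √h₀ − (0.001697/(2A)) t.
√h = √3.964 − 0.001697·1357/(2·0.7922) = 1.99098 − 1.45344 = 0.537541.
h = 0.537541² = 0.288950 m.

0.2889 m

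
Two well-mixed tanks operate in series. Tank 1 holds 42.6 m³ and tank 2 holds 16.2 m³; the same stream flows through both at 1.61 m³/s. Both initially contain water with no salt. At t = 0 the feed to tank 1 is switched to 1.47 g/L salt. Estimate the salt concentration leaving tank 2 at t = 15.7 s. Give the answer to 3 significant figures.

0.349 g/L

Each tank obeys Vᵢ dCᵢ/dt = Q(Cᵢ₋₁ − Cᵢ), so τᵢ = Vᵢ/Q.
τ₁ = 42.6/1.61 = 26.460 s; τ₂ = 16.2/1.61 = 10.062 s.
Solving the cascade with C₁(0)=C₂(0)=0 gives C₂(t) = C_in[1 − (τ₁ e^(−t/τ₁) − τ₂ e^(−t/τ₂))/(τ₁ − τ₂)].
At t = 15.7: e^(−t/τ₁) = 0.55247, e^(−t/τ₂) = 0.21007.
C₂ = 1.47·[1 − (26.460·0.55247 − 10.062·0.21007)/(16.398)] = 1.47·0.23742 = 0.34901 g/L.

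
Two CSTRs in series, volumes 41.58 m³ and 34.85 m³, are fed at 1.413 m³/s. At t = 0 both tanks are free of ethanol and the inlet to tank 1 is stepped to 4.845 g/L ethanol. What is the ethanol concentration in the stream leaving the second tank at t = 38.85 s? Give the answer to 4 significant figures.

Species balance on tank i: dCᵢ/dt = (Cᵢ₋₁ − Cᵢ)/τᵢ with τᵢ = Vᵢ/Q.
τ₁ = 41.58/1.413 = 29.4268 s; τ₂ = 34.85/1.413 = 24.6638 s.
Tank 1: C₁ = C_in(1 − e^(−t/τ₁)). Tank 2 (τ₁ ≠ τ₂): C₂ = C_in[1 − (τ₁ e^(−t/τ₁) − τ₂ e^(−t/τ₂))/(τ₁ − τ₂)].
At t = 38.85: e^(−t/τ₁) = 0.267075, e^(−t/τ₂) = 0.206970.
C₂ = 4.845·[1 − (29.4268·0.267075 − 24.6638·0.206970)/(4.76292)] = 4.845·0.421686 = 2.04307 g/L.

2.043 g/L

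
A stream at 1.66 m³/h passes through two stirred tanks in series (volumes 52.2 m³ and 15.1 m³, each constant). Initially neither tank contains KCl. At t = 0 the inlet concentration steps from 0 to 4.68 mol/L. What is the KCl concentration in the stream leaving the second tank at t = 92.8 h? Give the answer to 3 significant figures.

4.34 mol/L

Each tank obeys Vᵢ dCᵢ/dt = Q(Cᵢ₋₁ − Cᵢ), so τᵢ = Vᵢ/Q.
τ₁ = 52.2/1.66 = 31.446 h; τ₂ = 15.1/1.66 = 9.0964 h.
Solving the cascade with C₁(0)=C₂(0)=0 gives C₂(t) = C_in[1 − (τ₁ e^(−t/τ₁) − τ₂ e^(−t/τ₂))/(τ₁ − τ₂)].
At t = 92.8: e^(−t/τ₁) = 0.052282, e^(−t/τ₂) = 3.7101e-05.
C₂ = 4.68·[1 − (31.446·0.052282 − 9.0964·3.7101e-05)/(22.349)] = 4.68·0.92645 = 4.3358 mol/L.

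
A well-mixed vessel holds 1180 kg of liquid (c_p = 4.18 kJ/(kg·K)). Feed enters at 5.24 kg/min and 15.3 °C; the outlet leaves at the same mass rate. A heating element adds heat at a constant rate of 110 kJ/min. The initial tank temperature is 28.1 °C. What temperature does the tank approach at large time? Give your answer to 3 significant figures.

Energy balance: M c_p dT/dt = ṁ c_p (T_in − T) + 110.
At steady state dT/dt = 0 ⇒ T_ss = T_in + Q̇/(ṁ c_p) = 15.3 + 110/(5.24·4.18) = 20.322 °C.

20.3 °C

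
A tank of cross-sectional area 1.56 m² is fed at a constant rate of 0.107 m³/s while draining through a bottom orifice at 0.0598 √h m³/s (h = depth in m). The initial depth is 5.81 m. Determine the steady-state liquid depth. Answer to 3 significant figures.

Level balance: A dh/dt = 0.107 − 0.0598 √h. Setting dh/dt = 0:
Q_in = 0.0598 √h_ss ⇒ √h_ss = 0.107/0.0598 = 1.7893.
h_ss = 1.7893² = 3.2016 m. (Since h₀ = 5.81 m > h_ss, the level will fall toward this value.)

3.20 m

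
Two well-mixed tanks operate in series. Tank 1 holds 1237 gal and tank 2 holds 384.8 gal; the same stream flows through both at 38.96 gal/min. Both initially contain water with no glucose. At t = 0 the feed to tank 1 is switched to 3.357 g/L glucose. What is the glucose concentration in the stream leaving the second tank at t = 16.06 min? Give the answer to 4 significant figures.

Time constants: τᵢ = Vᵢ/Q for each well-mixed tank.
τ₁ = 1237/38.96 = 31.7505 min; τ₂ = 384.8/38.96 = 9.87680 min.
Solving the cascade with C₁(0)=C₂(0)=0 gives C₂(t) = C_in[1 − (τ₁ e^(−t/τ₁) − τ₂ e^(−t/τ₂))/(τ₁ − τ₂)].
At t = 16.06: e^(−t/τ₁) = 0.603012, e^(−t/τ₂) = 0.196708.
C₂ = 3.357·[1 − (31.7505·0.603012 − 9.87680·0.196708)/(21.8737)] = 3.357·0.213527 = 0.716811 g/L.

0.7168 g/L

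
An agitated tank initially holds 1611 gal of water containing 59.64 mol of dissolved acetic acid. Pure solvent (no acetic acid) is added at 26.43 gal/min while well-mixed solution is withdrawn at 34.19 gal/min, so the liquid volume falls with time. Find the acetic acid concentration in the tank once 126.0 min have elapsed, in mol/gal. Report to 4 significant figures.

Let m(t) be the amount of acetic acid. Volume: V(t) = V₀ + (Q_in − Q_out) t = 1611 − 7.76000 t; V(126.0) = 633.240 gal.
Species balance (pure solvent in): dm/dt = −Q_out · m/V(t).
dm/m = −Q_out dt/(V₀ − 7.76000 t); integrating gives ln(m/m₀) = −(Q_out/(Q_in−Q_out)) ln(V/V₀).
m = m₀ (V₀/V)^(Q_out/(Q_in−Q_out)) = 59.64 × (1611/633.240)^(-4.40593) = 0.974572 mol.
C = m/V = 0.974572/633.240 = 0.00153903 mol/gal.

0.001539 mol/gal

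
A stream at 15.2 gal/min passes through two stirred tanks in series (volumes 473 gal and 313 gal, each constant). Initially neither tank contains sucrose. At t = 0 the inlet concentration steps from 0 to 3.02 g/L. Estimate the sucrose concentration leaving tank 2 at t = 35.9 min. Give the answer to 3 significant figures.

1.24 g/L

Time constants: τᵢ = Vᵢ/Q for each well-mixed tank.
τ₁ = 473/15.2 = 31.118 min; τ₂ = 313/15.2 = 20.592 min.
Tank 1: C₁ = C_in(1 − e^(−t/τ₁)). Tank 2 (τ₁ ≠ τ₂): C₂ = C_in[1 − (τ₁ e^(−t/τ₁) − τ₂ e^(−t/τ₂))/(τ₁ − τ₂)].
At t = 35.9: e^(−t/τ₁) = 0.31548, e^(−t/τ₂) = 0.17493.
C₂ = 3.02·[1 − (31.118·0.31548 − 20.592·0.17493)/(10.526)] = 3.02·0.40956 = 1.2369 g/L.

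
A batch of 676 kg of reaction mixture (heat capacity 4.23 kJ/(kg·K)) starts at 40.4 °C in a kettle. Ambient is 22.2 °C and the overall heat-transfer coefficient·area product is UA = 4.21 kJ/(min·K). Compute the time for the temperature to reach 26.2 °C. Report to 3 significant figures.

1030 min

Heat balance on the well-mixed liquid: M c_p dT/dt = −UA(T − T_amb).
τ = M c_p/UA = 679.21 min; T_ss = T_amb = 22.200 °C.
T(t) = T_ss + (T₀ − T_ss)e^(−t/τ); set T = 26.2:
t = −τ ln[(T − T_ss)/(T₀ − T_ss)] = −679.21 · ln(0.21978) = 1029.1 min.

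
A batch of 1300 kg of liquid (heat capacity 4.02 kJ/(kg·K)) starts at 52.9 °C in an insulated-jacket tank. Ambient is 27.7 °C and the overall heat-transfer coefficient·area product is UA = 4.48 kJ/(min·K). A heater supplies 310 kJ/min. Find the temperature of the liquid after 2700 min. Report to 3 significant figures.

Energy balance: M c_p dT/dt = −UA(T − T_amb) + Q̇.
dT/dt = (T_ss − T)/τ with T_ss = T_amb + Q̇/UA = 27.7 + 310/4.48 = 96.896 °C, τ = M c_p/UA = 1300·4.02/4.48 = 1166.5 min.
This is linear first-order; T(t) = T_ss + (T₀ − T_ss) e^(−t/τ).
T(2700) = 96.896 + (-43.996)·0.098808 = 92.549 °C.

92.5 °C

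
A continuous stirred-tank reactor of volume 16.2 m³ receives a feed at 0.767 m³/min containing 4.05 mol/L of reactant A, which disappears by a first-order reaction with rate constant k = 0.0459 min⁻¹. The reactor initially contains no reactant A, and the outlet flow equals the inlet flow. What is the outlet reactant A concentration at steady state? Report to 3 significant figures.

2.06 mol/L

Accumulation = in − out − consumed: V dC/dt = Q C_in − Q C − k V C.
At steady state: 0 = Q C_in − (Q + kV) C_ss, so C_ss = Q C_in/(Q + kV).
C_ss = 0.767·4.05/(0.767 + 0.0459·16.2) = 3.1063/1.5106 = 2.0564 mol/L.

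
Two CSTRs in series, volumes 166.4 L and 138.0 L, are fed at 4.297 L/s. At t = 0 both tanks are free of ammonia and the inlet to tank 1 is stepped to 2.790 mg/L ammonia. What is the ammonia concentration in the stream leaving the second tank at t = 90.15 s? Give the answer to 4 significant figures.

Time constants: τᵢ = Vᵢ/Q for each well-mixed tank.
τ₁ = 166.4/4.297 = 38.7247 s; τ₂ = 138.0/4.297 = 32.1154 s.
Tank 1: C₁ = C_in(1 − e^(−t/τ₁)). Tank 2 (τ₁ ≠ τ₂): C₂ = C_in[1 − (τ₁ e^(−t/τ₁) − τ₂ e^(−t/τ₂))/(τ₁ − τ₂)].
At t = 90.15: e^(−t/τ₁) = 0.0974933, e^(−t/τ₂) = 0.0603821.
C₂ = 2.790·[1 − (38.7247·0.0974933 − 32.1154·0.0603821)/(6.60926)] = 2.790·0.722178 = 2.01488 mg/L.

2.015 mg/L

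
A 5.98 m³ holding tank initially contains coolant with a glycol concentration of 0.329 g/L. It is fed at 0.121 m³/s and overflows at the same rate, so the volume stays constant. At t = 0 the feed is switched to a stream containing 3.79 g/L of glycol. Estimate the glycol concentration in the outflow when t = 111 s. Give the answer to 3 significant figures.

3.42 g/L

Species balance on the tank: V dC/dt = Q(C_in − C).
So dC/dt = (C_in − C)/τ with τ = V/Q = 5.98/0.121 = 49.421 s.
Integrating: C(t) = C_in + (C₀ − C_in) e^(−t/τ).
C(111) = 3.79 + (0.329 − 3.79)·e^(−111/49.421) = 3.79 + (-3.4610)·0.10582 = 3.4237 g/L.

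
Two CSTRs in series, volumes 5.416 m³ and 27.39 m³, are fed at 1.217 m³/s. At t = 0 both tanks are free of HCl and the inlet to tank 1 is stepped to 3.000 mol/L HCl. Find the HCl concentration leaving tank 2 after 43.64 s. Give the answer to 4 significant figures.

Species balance on tank i: dCᵢ/dt = (Cᵢ₋₁ − Cᵢ)/τᵢ with τᵢ = Vᵢ/Q.
τ₁ = 5.416/1.217 = 4.45029 s; τ₂ = 27.39/1.217 = 22.5062 s.
Tank 1: C₁ = C_in(1 − e^(−t/τ₁)). Tank 2 (τ₁ ≠ τ₂): C₂ = C_in[1 − (τ₁ e^(−t/τ₁) − τ₂ e^(−t/τ₂))/(τ₁ − τ₂)].
At t = 43.64: e^(−t/τ₁) = 5.51139e-05, e^(−t/τ₂) = 0.143844.
C₂ = 3.000·[1 − (4.45029·5.51139e-05 − 22.5062·0.143844)/(-18.0559)] = 3.000·0.820716 = 2.46215 mol/L.

2.462 mol/L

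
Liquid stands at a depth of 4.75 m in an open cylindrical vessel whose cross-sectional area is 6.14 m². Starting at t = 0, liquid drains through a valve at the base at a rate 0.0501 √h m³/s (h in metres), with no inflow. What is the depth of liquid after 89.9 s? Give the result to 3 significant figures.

3.29 m

With no inflow, A dh/dt = −0.0501 √h.
This is separable: 2 d(√h)/dt = −0.0501/A, so √h = √h₀ − (0.0501/(2A)) t.
√h = √4.75 − 0.0501·89.9/(2·6.14) = 2.1794 − 0.36677 = 1.8127.
h = 1.8127² = 3.2858 m.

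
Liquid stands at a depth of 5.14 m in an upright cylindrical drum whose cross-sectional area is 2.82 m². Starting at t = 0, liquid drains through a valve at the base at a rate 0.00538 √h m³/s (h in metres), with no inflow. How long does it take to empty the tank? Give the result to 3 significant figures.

With no inflow, A dh/dt = −0.00538 √h.
This is separable: 2 d(√h)/dt = −0.00538/A, so √h = √h₀ − (0.00538/(2A)) t.
Tank is empty when √h = 0: t_empty = 2A√h₀/0.00538.
t_empty = 2·2.82·√5.14/0.00538 = 5.6400·2.2672/0.00538 = 2376.7 s.

2380 s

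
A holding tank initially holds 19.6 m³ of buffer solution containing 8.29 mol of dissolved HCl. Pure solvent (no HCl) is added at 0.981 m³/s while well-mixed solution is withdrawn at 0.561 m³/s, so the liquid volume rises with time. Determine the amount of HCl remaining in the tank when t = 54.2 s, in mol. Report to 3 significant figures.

Total volume: dV/dt = Q_in − Q_out = 0.42000 m³/s, so V(t) = 19.6 + 0.42000 t and V(54.2) = 42.364 m³.
Solute balance: dm/dt = 0 − Q_out C = −Q_out m/V(t).
Separate: dm/m = −Q_out dt/V(t) ⇒ ln(m/m₀) = −(Q_out/(Q_in−Q_out)) ln(V/V₀).
m = m₀ (V₀/V)^(Q_out/(Q_in−Q_out)) = 8.29 × (19.6/42.364)^(1.3357) = 2.9610 mol.

2.96 mol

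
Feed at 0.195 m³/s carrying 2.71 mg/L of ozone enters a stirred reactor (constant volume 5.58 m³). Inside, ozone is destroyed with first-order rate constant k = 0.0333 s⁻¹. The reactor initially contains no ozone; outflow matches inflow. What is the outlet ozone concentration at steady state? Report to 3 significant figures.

1.39 mg/L

V dC/dt = Q(C_in − C) − k V C.
Steady state (dC/dt = 0): C_ss = Q C_in/(Q + kV) = C_in/(1 + kV/Q).
C_ss = 0.195·2.71/(0.195 + 0.0333·5.58) = 0.52845/0.38081 = 1.3877 mg/L.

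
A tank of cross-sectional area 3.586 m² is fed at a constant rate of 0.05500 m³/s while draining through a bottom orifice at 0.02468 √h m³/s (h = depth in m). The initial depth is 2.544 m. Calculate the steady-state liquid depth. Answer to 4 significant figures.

4.966 m

A dh/dt = Q_in − 0.02468 √h. Steady state requires inflow = outflow:
Q_in = 0.02468 √h_ss ⇒ √h_ss = 0.05500/0.02468 = 2.22853.
h_ss = 2.22853² = 4.96632 m. (Since h₀ = 2.544 m < h_ss, the level will rise toward this value.)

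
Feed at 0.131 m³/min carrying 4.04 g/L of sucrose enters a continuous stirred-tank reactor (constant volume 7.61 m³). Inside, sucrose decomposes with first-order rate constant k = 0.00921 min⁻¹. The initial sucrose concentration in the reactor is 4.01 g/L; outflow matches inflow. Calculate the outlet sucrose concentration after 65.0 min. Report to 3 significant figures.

2.88 g/L

Species balance: V dC/dt = Q C_in − Q C − k V C.
This is linear with rate a = Q/V + k = 0.026424 min⁻¹.
C_ss = Q C_in/(Q + kV) = 2.6319 g/L; C(t) = C_ss + (C₀ − C_ss) e^(−a t).
C(65.0) = 2.6319 + (1.3781)·e^(−0.026424·65.0) = 2.6319 + (1.3781)·0.17950 = 2.8793 g/L.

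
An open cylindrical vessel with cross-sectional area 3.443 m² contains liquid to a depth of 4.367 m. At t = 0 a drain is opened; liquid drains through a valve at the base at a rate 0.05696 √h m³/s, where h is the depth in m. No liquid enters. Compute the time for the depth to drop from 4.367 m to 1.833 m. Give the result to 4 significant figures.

88.96 s

A dh/dt = −Q_out = −0.05696 √h.
Separate and integrate: 2(√h − √h₀) = −(0.05696/A) t.
t = 2A(√h₀ − √h)/0.05696 = 2·3.443·(√4.367 − √1.833)/0.05696
  = 6.88600 × (2.08974 − 1.35388) / 0.05696 = 88.9587 s.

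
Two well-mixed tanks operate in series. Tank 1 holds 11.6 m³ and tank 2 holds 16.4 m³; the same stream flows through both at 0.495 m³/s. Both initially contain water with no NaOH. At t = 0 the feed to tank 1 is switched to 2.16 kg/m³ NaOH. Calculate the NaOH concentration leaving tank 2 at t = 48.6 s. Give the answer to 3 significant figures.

Time constants: τᵢ = Vᵢ/Q for each well-mixed tank.
τ₁ = 11.6/0.495 = 23.434 s; τ₂ = 16.4/0.495 = 33.131 s.
Solving the cascade with C₁(0)=C₂(0)=0 gives C₂(t) = C_in[1 − (τ₁ e^(−t/τ₁) − τ₂ e^(−t/τ₂))/(τ₁ − τ₂)].
At t = 48.6: e^(−t/τ₁) = 0.12570, e^(−t/τ₂) = 0.23064.
C₂ = 2.16·[1 − (23.434·0.12570 − 33.131·0.23064)/(-9.6970)] = 2.16·0.51574 = 1.1140 kg/m³.

1.11 kg/m³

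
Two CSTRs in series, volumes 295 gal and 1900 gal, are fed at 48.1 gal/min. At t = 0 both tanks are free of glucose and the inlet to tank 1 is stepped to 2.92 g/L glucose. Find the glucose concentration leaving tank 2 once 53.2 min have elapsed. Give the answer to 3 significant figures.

Each tank obeys Vᵢ dCᵢ/dt = Q(Cᵢ₋₁ − Cᵢ), so τᵢ = Vᵢ/Q.
τ₁ = 295/48.1 = 6.1331 min; τ₂ = 1900/48.1 = 39.501 min.
Tank 1: C₁ = C_in(1 − e^(−t/τ₁)). Tank 2 (τ₁ ≠ τ₂): C₂ = C_in[1 − (τ₁ e^(−t/τ₁) − τ₂ e^(−t/τ₂))/(τ₁ − τ₂)].
At t = 53.2: e^(−t/τ₁) = 0.00017092, e^(−t/τ₂) = 0.26007.
C₂ = 2.92·[1 − (6.1331·0.00017092 − 39.501·0.26007)/(-33.368)] = 2.92·0.69216 = 2.0211 g/L.

2.02 g/L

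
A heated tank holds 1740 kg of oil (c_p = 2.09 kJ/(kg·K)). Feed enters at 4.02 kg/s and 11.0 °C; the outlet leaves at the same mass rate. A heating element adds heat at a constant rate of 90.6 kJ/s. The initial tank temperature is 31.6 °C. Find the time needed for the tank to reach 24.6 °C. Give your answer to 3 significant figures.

M c_p dT/dt = ṁ c_p (T_in − T) + Q̇.
τ = M/ṁ = 432.84 s; T_ss = T_in + Q̇/(ṁ c_p) = 21.783 °C.
T(t) = T_ss + (T₀ − T_ss) e^(−t/τ). Set T = 24.6:
e^(−t/τ) = (24.6 − 21.783)/(31.6 − 21.783) = 0.28692
t = −432.84 · ln(0.28692) = 540.42 s.

540 s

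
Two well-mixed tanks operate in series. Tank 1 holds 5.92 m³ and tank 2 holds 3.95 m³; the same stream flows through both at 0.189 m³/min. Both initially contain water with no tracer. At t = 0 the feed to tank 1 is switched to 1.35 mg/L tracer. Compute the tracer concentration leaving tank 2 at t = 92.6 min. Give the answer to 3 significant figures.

Species balance on tank i: dCᵢ/dt = (Cᵢ₋₁ − Cᵢ)/τᵢ with τᵢ = Vᵢ/Q.
τ₁ = 5.92/0.189 = 31.323 min; τ₂ = 3.95/0.189 = 20.899 min.
Tank 1: C₁ = C_in(1 − e^(−t/τ₁)). Tank 2 (τ₁ ≠ τ₂): C₂ = C_in[1 − (τ₁ e^(−t/τ₁) − τ₂ e^(−t/τ₂))/(τ₁ − τ₂)].
At t = 92.6: e^(−t/τ₁) = 0.052010, e^(−t/τ₂) = 0.011906.
C₂ = 1.35·[1 − (31.323·0.052010 − 20.899·0.011906)/(10.423)] = 1.35·0.86758 = 1.1712 mg/L.

1.17 mg/L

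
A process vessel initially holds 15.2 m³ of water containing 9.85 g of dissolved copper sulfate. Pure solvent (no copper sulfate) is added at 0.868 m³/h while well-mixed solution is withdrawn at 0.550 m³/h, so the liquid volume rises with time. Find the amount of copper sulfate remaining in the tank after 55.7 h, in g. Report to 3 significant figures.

2.59 g

Total volume: dV/dt = Q_in − Q_out = 0.31800 m³/h, so V(t) = 15.2 + 0.31800 t and V(55.7) = 32.913 m³.
Solute balance: dm/dt = 0 − Q_out C = −Q_out m/V(t).
Separate: dm/m = −Q_out dt/V(t) ⇒ ln(m/m₀) = −(Q_out/(Q_in−Q_out)) ln(V/V₀).
m = m₀ (V₀/V)^(Q_out/(Q_in−Q_out)) = 9.85 × (15.2/32.913)^(1.7296) = 2.5890 g.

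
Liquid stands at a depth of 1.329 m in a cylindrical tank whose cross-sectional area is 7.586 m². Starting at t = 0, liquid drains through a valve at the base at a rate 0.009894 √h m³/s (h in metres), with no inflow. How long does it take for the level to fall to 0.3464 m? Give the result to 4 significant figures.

A dh/dt = −Q_out = −0.009894 √h.
Separate and integrate: 2(√h − √h₀) = −(0.009894/A) t.
t = 2A(√h₀ − √h)/0.009894 = 2·7.586·(√1.329 − √0.3464)/0.009894
  = 15.1720 × (1.15282 − 0.588558) / 0.009894 = 865.275 s.

865.3 s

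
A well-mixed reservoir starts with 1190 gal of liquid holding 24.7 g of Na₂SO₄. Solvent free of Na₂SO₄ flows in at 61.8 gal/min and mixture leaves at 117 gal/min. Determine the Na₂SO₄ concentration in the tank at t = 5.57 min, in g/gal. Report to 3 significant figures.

Let m(t) be the amount of Na₂SO₄. Volume: V(t) = V₀ + (Q_in − Q_out) t = 1190 − 55.200 t; V(5.57) = 882.54 gal.
Solute balance: dm/dt = 0 − Q_out C = −Q_out m/V(t).
Separate: dm/m = −Q_out dt/V(t) ⇒ ln(m/m₀) = −(Q_out/(Q_in−Q_out)) ln(V/V₀).
m = m₀ (V₀/V)^(Q_out/(Q_in−Q_out)) = 24.7 × (1190/882.54)^(-2.1196) = 13.108 g.
C = m/V = 13.108/882.54 = 0.014853 g/gal.

0.0149 g/gal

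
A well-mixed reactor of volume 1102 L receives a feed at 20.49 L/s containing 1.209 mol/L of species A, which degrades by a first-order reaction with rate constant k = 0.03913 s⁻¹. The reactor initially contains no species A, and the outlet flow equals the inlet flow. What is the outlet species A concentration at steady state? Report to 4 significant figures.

0.3894 mol/L

V dC/dt = Q(C_in − C) − k V C.
At steady state: 0 = Q C_in − (Q + kV) C_ss, so C_ss = Q C_in/(Q + kV).
C_ss = 20.49·1.209/(20.49 + 0.03913·1102) = 24.7724/63.6113 = 0.389434 mol/L.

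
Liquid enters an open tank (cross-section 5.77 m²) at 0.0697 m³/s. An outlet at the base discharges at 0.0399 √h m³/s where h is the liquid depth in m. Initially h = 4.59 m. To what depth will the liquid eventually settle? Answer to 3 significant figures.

3.05 m

Accumulation of liquid (constant cross-section A): A dh/dt = Q_in − 0.0399 √h. At steady state dh/dt = 0:
Q_in = 0.0399 √h_ss ⇒ √h_ss = 0.0697/0.0399 = 1.7469.
h_ss = 1.7469² = 3.0515 m. (Since h₀ = 4.59 m > h_ss, the level will fall toward this value.)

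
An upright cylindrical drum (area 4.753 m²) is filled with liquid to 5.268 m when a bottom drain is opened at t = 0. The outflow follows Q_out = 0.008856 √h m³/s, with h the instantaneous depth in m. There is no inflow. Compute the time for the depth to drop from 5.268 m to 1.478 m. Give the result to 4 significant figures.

A dh/dt = −Q_out = −0.008856 √h.
∫ h^(−1/2) dh = −(0.008856/A) ∫ dt, giving 2√h = 2√h₀ − (0.008856/A) t.
t = 2A(√h₀ − √h)/0.008856 = 2·4.753·(√5.268 − √1.478)/0.008856
  = 9.50600 × (2.29521 − 1.21573) / 0.008856 = 1158.71 s.

1159 s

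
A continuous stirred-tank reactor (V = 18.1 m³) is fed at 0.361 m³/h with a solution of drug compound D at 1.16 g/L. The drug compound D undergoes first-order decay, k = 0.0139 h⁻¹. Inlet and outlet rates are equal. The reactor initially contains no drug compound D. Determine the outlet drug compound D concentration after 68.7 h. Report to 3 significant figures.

0.617 g/L

V dC/dt = Q(C_in − C) − k V C.
dC/dt = (Q/V) C_in − (Q/V + k) C; effective rate a = Q/V + k = 0.019945 + 0.0139 = 0.033845 h⁻¹.
C_ss = Q C_in/(Q + kV) = 0.68359 g/L; C(t) = C_ss + (C₀ − C_ss) e^(−a t).
C(68.7) = 0.68359 + (-0.68359)·e^(−0.033845·68.7) = 0.68359 + (-0.68359)·0.097770 = 0.61675 g/L.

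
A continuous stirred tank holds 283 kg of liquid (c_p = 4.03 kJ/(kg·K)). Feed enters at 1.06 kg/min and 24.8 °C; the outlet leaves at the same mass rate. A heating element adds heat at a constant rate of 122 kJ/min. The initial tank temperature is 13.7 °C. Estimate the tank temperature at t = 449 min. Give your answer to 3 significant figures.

46.0 °C

M c_p dT/dt = ṁ c_p (T_in − T) + Q̇.
Rearrange: dT/dt = (T_ss − T)/τ with τ = M/ṁ = 266.98 min and T_ss = T_in + Q̇/(ṁ c_p) = 53.359 °C.
Integrating: T(t) = T_ss + (T₀ − T_ss) e^(−t/τ).
T(449) = 53.359 + (-39.659)·e^(−449/266.98) = 53.359 + (-39.659)·0.18604 = 45.981 °C.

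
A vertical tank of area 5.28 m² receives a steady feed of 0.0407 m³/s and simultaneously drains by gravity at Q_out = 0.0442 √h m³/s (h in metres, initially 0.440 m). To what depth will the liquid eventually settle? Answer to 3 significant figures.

A dh/dt = Q_in − 0.0442 √h. Steady state requires inflow = outflow:
Q_in = 0.0442 √h_ss ⇒ √h_ss = 0.0407/0.0442 = 0.92081.
h_ss = 0.92081² = 0.84790 m. (Since h₀ = 0.440 m < h_ss, the level will rise toward this value.)

0.848 m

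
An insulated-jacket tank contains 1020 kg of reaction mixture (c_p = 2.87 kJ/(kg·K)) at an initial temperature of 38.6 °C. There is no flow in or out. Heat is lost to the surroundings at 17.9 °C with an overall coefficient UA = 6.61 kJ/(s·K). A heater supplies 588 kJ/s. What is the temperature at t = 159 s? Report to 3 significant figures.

M c_p dT/dt = −UA(T − T_amb) + Q̇.
dT/dt = (T_ss − T)/τ with T_ss = T_amb + Q̇/UA = 17.9 + 588/6.61 = 106.86 °C, τ = M c_p/UA = 1020·2.87/6.61 = 442.87 s.
Solution: T(t) = T_ss + (T₀ − T_ss) e^(−t/τ).
T(159) = 106.86 + (-68.256)·0.69836 = 59.189 °C.

59.2 °C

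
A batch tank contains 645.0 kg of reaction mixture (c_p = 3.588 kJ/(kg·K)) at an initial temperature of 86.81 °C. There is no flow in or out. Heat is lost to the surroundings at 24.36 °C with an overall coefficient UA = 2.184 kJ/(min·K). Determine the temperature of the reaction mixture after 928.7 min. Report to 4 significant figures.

Heat balance on the well-mixed liquid: M c_p dT/dt = −UA(T − T_amb).
dT/dt = (T_ss − T)/τ with T_ss = T_amb = 24.3600 °C, τ = M c_p/UA = 645.0·3.588/2.184 = 1059.64 min.
This is linear first-order; T(t) = T_ss + (T₀ − T_ss) e^(−t/τ).
T(928.7) = 24.3600 + (62.4500)·0.416267 = 50.3559 °C.

50.36 °C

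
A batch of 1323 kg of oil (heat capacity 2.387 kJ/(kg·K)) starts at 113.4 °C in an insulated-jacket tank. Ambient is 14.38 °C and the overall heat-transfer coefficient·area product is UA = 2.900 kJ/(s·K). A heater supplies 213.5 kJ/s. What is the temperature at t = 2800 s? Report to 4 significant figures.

89.94 °C

M c_p dT/dt = −UA(T − T_amb) + Q̇.
dT/dt = (T_ss − T)/τ with T_ss = T_amb + Q̇/UA = 14.38 + 213.5/2.900 = 88.0007 °C, τ = M c_p/UA = 1323·2.387/2.900 = 1088.97 s.
T approaches T_ss exponentially: T(t) = T_ss + (T₀ − T_ss) e^(−t/τ).
T(2800) = 88.0007 + (25.3993)·0.0764402 = 89.9422 °C.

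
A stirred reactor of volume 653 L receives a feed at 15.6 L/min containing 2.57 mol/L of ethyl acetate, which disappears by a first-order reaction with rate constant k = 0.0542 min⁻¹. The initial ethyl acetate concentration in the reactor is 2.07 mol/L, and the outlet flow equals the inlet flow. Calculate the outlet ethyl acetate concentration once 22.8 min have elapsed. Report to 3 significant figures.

1.00 mol/L

Species balance: V dC/dt = Q C_in − Q C − k V C.
dC/dt = (Q/V) C_in − (Q/V + k) C; effective rate a = Q/V + k = 0.023890 + 0.0542 = 0.078090 min⁻¹.
C_ss = Q C_in/(Q + kV) = 0.78623 mol/L; C(t) = C_ss + (C₀ − C_ss) e^(−a t).
C(22.8) = 0.78623 + (1.2838)·e^(−0.078090·22.8) = 0.78623 + (1.2838)·0.16856 = 1.0026 mol/L.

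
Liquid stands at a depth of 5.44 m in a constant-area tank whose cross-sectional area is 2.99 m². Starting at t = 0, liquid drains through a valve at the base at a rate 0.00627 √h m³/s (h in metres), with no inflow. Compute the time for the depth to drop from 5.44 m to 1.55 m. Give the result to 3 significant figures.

Volume balance on the tank: A dh/dt = −0.00627 √h.
This is separable: 2 d(√h)/dt = −0.00627/A, so √h = √h₀ − (0.00627/(2A)) t.
t = 2A(√h₀ − √h)/0.00627 = 2·2.99·(√5.44 − √1.55)/0.00627
  = 5.9800 × (2.3324 − 1.2450) / 0.00627 = 1037.1 s.

1040 s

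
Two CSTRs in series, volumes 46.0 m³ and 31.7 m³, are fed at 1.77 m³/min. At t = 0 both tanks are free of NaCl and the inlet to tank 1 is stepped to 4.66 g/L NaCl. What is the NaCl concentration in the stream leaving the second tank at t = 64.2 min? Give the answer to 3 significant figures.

Time constants: τᵢ = Vᵢ/Q for each well-mixed tank.
τ₁ = 46.0/1.77 = 25.989 min; τ₂ = 31.7/1.77 = 17.910 min.
Tank 1: C₁ = C_in(1 − e^(−t/τ₁)). Tank 2 (τ₁ ≠ τ₂): C₂ = C_in[1 − (τ₁ e^(−t/τ₁) − τ₂ e^(−t/τ₂))/(τ₁ − τ₂)].
At t = 64.2: e^(−t/τ₁) = 0.084559, e^(−t/τ₂) = 0.027746.
C₂ = 4.66·[1 − (25.989·0.084559 − 17.910·0.027746)/(8.0791)] = 4.66·0.78950 = 3.6791 g/L.

3.68 g/L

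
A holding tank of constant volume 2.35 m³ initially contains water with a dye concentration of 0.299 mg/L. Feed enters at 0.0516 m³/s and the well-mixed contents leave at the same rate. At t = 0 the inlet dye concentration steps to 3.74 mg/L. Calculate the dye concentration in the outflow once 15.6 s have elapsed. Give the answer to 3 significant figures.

Transient balance on the dissolved component: V dC/dt = Q(C_in − C).
Time constant τ = V/Q = 2.35/0.0516 = 45.543 s.
Integrating: C(t) = C_in + (C₀ − C_in) e^(−t/τ).
C(15.6) = 3.74 + (0.299 − 3.74)·e^(−15.6/45.543) = 3.74 + (-3.4410)·0.70997 = 1.2970 mg/L.

1.30 mg/L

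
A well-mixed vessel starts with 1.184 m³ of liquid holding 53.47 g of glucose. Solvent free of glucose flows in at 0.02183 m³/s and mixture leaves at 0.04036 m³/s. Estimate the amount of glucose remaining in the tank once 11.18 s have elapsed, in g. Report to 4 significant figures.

35.17 g

Let m(t) be the amount of glucose. Volume: V(t) = V₀ + (Q_in − Q_out) t = 1.184 − 0.0185300 t; V(11.18) = 0.976835 m³.
No glucose enters, so dm/dt = −Q_out · (m/V).
Separate: dm/m = −Q_out dt/V(t) ⇒ ln(m/m₀) = −(Q_out/(Q_in−Q_out)) ln(V/V₀).
m = m₀ (V₀/V)^(Q_out/(Q_in−Q_out)) = 53.47 × (1.184/0.976835)^(-2.17809) = 35.1700 g.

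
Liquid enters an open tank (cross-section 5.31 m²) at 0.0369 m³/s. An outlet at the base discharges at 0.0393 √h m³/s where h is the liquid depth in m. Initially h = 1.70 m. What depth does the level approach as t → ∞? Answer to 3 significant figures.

0.882 m

Volume balance on the tank: A dh/dt = Q_in − 0.0393 √h. At steady state dh/dt = 0:
Q_in = 0.0393 √h_ss ⇒ √h_ss = 0.0369/0.0393 = 0.93893.
h_ss = 0.93893² = 0.88159 m. (Since h₀ = 1.70 m > h_ss, the level will fall toward this value.)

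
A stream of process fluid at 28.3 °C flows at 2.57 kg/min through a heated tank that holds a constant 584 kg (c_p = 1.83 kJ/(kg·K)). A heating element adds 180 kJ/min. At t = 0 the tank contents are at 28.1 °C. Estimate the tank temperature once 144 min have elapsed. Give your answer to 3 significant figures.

46.2 °C

Unsteady energy balance on the tank contents: M c_p dT/dt = ṁ c_p (T_in − T) + 180.
Rearrange: dT/dt = (T_ss − T)/τ with τ = M/ṁ = 227.24 min and T_ss = T_in + Q̇/(ṁ c_p) = 66.573 °C.
Integrating: T(t) = T_ss + (T₀ − T_ss) e^(−t/τ).
T(144) = 66.573 + (-38.473)·e^(−144/227.24) = 66.573 + (-38.473)·0.53063 = 46.158 °C.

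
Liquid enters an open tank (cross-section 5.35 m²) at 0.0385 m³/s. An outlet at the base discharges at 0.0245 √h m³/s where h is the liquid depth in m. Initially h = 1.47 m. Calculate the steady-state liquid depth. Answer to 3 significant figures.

2.47 m

A dh/dt = Q_in − 0.0245 √h. Steady state requires inflow = outflow:
Q_in = 0.0245 √h_ss ⇒ √h_ss = 0.0385/0.0245 = 1.5714.
h_ss = 1.5714² = 2.4694 m. (Since h₀ = 1.47 m < h_ss, the level will rise toward this value.)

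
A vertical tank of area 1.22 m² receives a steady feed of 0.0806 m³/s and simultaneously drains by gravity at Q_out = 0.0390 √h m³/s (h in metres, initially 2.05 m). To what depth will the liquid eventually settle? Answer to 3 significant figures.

Unsteady balance on liquid volume: A dh/dt = Q_in − 0.0390 √h. At steady state dh/dt = 0:
Q_in = 0.0390 √h_ss ⇒ √h_ss = 0.0806/0.0390 = 2.0667.
h_ss = 2.0667² = 4.2711 m. (Since h₀ = 2.05 m < h_ss, the level will rise toward this value.)

4.27 m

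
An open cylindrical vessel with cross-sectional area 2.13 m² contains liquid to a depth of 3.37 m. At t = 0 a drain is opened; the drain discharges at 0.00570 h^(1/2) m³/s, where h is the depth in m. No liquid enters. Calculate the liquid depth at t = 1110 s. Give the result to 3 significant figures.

Unsteady balance on liquid volume: A dh/dt = −0.00570 √h.
Separate and integrate: 2(√h − √h₀) = −(0.00570/A) t.
√h = √3.37 − 0.00570·1110/(2·2.13) = 1.8358 − 1.4852 = 0.35054.
h = 0.35054² = 0.12288 m.

0.123 m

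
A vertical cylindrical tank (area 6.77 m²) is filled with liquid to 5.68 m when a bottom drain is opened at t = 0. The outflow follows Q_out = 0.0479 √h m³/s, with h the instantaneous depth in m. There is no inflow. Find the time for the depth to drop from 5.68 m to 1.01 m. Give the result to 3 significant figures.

With no inflow, A dh/dt = −0.0479 √h.
Separate and integrate: 2(√h − √h₀) = −(0.0479/A) t.
t = 2A(√h₀ − √h)/0.0479 = 2·6.77·(√5.68 − √1.01)/0.0479
  = 13.540 × (2.3833 − 1.0050) / 0.0479 = 389.60 s.

390 s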